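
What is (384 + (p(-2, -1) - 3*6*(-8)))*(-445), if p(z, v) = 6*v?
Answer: -232290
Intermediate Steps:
(384 + (p(-2, -1) - 3*6*(-8)))*(-445) = (384 + (6*(-1) - 3*6*(-8)))*(-445) = (384 + (-6 - 18*(-8)))*(-445) = (384 + (-6 + 144))*(-445) = (384 + 138)*(-445) = 522*(-445) = -232290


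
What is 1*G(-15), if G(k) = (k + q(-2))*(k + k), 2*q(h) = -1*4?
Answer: 510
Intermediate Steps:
q(h) = -2 (q(h) = (-1*4)/2 = (½)*(-4) = -2)
G(k) = 2*k*(-2 + k) (G(k) = (k - 2)*(k + k) = (-2 + k)*(2*k) = 2*k*(-2 + k))
1*G(-15) = 1*(2*(-15)*(-2 - 15)) = 1*(2*(-15)*(-17)) = 1*510 = 510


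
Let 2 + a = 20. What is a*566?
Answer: 10188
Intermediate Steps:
a = 18 (a = -2 + 20 = 18)
a*566 = 18*566 = 10188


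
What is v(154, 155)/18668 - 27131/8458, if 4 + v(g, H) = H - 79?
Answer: -126468133/39473486 ≈ -3.2039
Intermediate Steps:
v(g, H) = -83 + H (v(g, H) = -4 + (H - 79) = -4 + (-79 + H) = -83 + H)
v(154, 155)/18668 - 27131/8458 = (-83 + 155)/18668 - 27131/8458 = 72*(1/18668) - 27131*1/8458 = 18/4667 - 27131/8458 = -126468133/39473486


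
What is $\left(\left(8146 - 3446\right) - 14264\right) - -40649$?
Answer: $31085$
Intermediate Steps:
$\left(\left(8146 - 3446\right) - 14264\right) - -40649 = \left(4700 - 14264\right) + 40649 = -9564 + 40649 = 31085$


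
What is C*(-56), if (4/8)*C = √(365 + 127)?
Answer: -224*√123 ≈ -2484.3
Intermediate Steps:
C = 4*√123 (C = 2*√(365 + 127) = 2*√492 = 2*(2*√123) = 4*√123 ≈ 44.362)
C*(-56) = (4*√123)*(-56) = -224*√123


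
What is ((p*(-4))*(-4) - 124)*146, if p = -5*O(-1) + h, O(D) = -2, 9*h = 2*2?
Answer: 56648/9 ≈ 6294.2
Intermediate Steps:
h = 4/9 (h = (2*2)/9 = (⅑)*4 = 4/9 ≈ 0.44444)
p = 94/9 (p = -5*(-2) + 4/9 = 10 + 4/9 = 94/9 ≈ 10.444)
((p*(-4))*(-4) - 124)*146 = (((94/9)*(-4))*(-4) - 124)*146 = (-376/9*(-4) - 124)*146 = (1504/9 - 124)*146 = (388/9)*146 = 56648/9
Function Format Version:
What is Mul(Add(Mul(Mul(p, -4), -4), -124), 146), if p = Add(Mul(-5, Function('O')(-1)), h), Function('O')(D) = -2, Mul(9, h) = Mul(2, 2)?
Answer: Rational(56648, 9) ≈ 6294.2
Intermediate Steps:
h = Rational(4, 9) (h = Mul(Rational(1, 9), Mul(2, 2)) = Mul(Rational(1, 9), 4) = Rational(4, 9) ≈ 0.44444)
p = Rational(94, 9) (p = Add(Mul(-5, -2), Rational(4, 9)) = Add(10, Rational(4, 9)) = Rational(94, 9) ≈ 10.444)
Mul(Add(Mul(Mul(p, -4), -4), -124), 146) = Mul(Add(Mul(Mul(Rational(94, 9), -4), -4), -124), 146) = Mul(Add(Mul(Rational(-376, 9), -4), -124), 146) = Mul(Add(Rational(1504, 9), -124), 146) = Mul(Rational(388, 9), 146) = Rational(56648, 9)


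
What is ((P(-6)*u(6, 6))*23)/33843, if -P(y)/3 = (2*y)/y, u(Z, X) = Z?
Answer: -276/11281 ≈ -0.024466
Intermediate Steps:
P(y) = -6 (P(y) = -3*2*y/y = -3*2 = -6)
((P(-6)*u(6, 6))*23)/33843 = (-6*6*23)/33843 = -36*23*(1/33843) = -828*1/33843 = -276/11281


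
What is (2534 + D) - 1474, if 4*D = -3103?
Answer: 1137/4 ≈ 284.25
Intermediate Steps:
D = -3103/4 (D = (¼)*(-3103) = -3103/4 ≈ -775.75)
(2534 + D) - 1474 = (2534 - 3103/4) - 1474 = 7033/4 - 1474 = 1137/4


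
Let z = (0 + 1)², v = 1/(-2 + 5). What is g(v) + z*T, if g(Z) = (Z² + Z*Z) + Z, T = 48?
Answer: 437/9 ≈ 48.556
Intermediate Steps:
v = ⅓ (v = 1/3 = ⅓ ≈ 0.33333)
z = 1 (z = 1² = 1)
g(Z) = Z + 2*Z² (g(Z) = (Z² + Z²) + Z = 2*Z² + Z = Z + 2*Z²)
g(v) + z*T = (1 + 2*(⅓))/3 + 1*48 = (1 + ⅔)/3 + 48 = (⅓)*(5/3) + 48 = 5/9 + 48 = 437/9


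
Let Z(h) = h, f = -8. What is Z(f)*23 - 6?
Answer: -190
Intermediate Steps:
Z(f)*23 - 6 = -8*23 - 6 = -184 - 6 = -190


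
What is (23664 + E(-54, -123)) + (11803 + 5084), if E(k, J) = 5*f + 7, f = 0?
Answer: 40558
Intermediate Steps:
E(k, J) = 7 (E(k, J) = 5*0 + 7 = 0 + 7 = 7)
(23664 + E(-54, -123)) + (11803 + 5084) = (23664 + 7) + (11803 + 5084) = 23671 + 16887 = 40558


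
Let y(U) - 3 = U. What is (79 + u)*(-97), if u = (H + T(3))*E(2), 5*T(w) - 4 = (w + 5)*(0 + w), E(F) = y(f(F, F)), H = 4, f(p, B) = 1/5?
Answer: -266071/25 ≈ -10643.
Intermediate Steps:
f(p, B) = 1/5
y(U) = 3 + U
E(F) = 16/5 (E(F) = 3 + 1/5 = 16/5)
T(w) = 4/5 + w*(5 + w)/5 (T(w) = 4/5 + ((w + 5)*(0 + w))/5 = 4/5 + ((5 + w)*w)/5 = 4/5 + (w*(5 + w))/5 = 4/5 + w*(5 + w)/5)
u = 768/25 (u = (4 + (4/5 + 3 + (1/5)*3**2))*(16/5) = (4 + (4/5 + 3 + (1/5)*9))*(16/5) = (4 + (4/5 + 3 + 9/5))*(16/5) = (4 + 28/5)*(16/5) = (48/5)*(16/5) = 768/25 ≈ 30.720)
(79 + u)*(-97) = (79 + 768/25)*(-97) = (2743/25)*(-97) = -266071/25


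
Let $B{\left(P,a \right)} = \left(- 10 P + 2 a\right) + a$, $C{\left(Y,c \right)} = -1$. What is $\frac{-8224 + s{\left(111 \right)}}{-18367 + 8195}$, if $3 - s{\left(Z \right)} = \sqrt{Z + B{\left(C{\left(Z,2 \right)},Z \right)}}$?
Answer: $\frac{8221}{10172} + \frac{\sqrt{454}}{10172} \approx 0.81029$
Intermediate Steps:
$B{\left(P,a \right)} = - 10 P + 3 a$
$s{\left(Z \right)} = 3 - \sqrt{10 + 4 Z}$ ($s{\left(Z \right)} = 3 - \sqrt{Z + \left(\left(-10\right) \left(-1\right) + 3 Z\right)} = 3 - \sqrt{Z + \left(10 + 3 Z\right)} = 3 - \sqrt{10 + 4 Z}$)
$\frac{-8224 + s{\left(111 \right)}}{-18367 + 8195} = \frac{-8224 + \left(3 - \sqrt{10 + 4 \cdot 111}\right)}{-18367 + 8195} = \frac{-8224 + \left(3 - \sqrt{10 + 444}\right)}{-10172} = \left(-8224 + \left(3 - \sqrt{454}\right)\right) \left(- \frac{1}{10172}\right) = \left(-8221 - \sqrt{454}\right) \left(- \frac{1}{10172}\right) = \frac{8221}{10172} + \frac{\sqrt{454}}{10172}$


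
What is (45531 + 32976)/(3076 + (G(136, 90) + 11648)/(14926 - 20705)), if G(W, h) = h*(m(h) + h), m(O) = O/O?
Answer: 453691953/17756366 ≈ 25.551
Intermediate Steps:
m(O) = 1
G(W, h) = h*(1 + h)
(45531 + 32976)/(3076 + (G(136, 90) + 11648)/(14926 - 20705)) = (45531 + 32976)/(3076 + (90*(1 + 90) + 11648)/(14926 - 20705)) = 78507/(3076 + (90*91 + 11648)/(-5779)) = 78507/(3076 + (8190 + 11648)*(-1/5779)) = 78507/(3076 + 19838*(-1/5779)) = 78507/(3076 - 19838/5779) = 78507/(17756366/5779) = 78507*(5779/17756366) = 453691953/17756366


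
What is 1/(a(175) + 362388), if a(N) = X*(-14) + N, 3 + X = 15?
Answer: 1/362395 ≈ 2.7594e-6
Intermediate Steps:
X = 12 (X = -3 + 15 = 12)
a(N) = -168 + N (a(N) = 12*(-14) + N = -168 + N)
1/(a(175) + 362388) = 1/((-168 + 175) + 362388) = 1/(7 + 362388) = 1/362395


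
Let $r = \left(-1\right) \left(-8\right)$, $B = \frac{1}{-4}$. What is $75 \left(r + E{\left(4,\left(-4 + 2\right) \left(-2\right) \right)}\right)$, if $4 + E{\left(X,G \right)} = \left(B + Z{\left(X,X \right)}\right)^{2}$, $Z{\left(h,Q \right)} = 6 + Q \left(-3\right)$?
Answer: $\frac{51675}{16} \approx 3229.7$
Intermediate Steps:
$B = - \frac{1}{4} \approx -0.25$
$Z{\left(h,Q \right)} = 6 - 3 Q$
$E{\left(X,G \right)} = -4 + \left(\frac{23}{4} - 3 X\right)^{2}$ ($E{\left(X,G \right)} = -4 + \left(- \frac{1}{4} - \left(-6 + 3 X\right)\right)^{2} = -4 + \left(\frac{23}{4} - 3 X\right)^{2}$)
$r = 8$
$75 \left(r + E{\left(4,\left(-4 + 2\right) \left(-2\right) \right)}\right) = 75 \left(8 - \left(4 - \frac{\left(-23 + 12 \cdot 4\right)^{2}}{16}\right)\right) = 75 \left(8 - \left(4 - \frac{\left(-23 + 48\right)^{2}}{16}\right)\right) = 75 \left(8 - \left(4 - \frac{25^{2}}{16}\right)\right) = 75 \left(8 + \left(-4 + \frac{1}{16} \cdot 625\right)\right) = 75 \left(8 + \left(-4 + \frac{625}{16}\right)\right) = 75 \left(8 + \frac{561}{16}\right) = 75 \cdot \frac{689}{16} = \frac{51675}{16}$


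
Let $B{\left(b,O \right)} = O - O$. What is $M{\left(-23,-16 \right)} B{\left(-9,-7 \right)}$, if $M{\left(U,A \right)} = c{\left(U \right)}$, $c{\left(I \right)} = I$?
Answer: $0$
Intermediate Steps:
$B{\left(b,O \right)} = 0$
$M{\left(U,A \right)} = U$
$M{\left(-23,-16 \right)} B{\left(-9,-7 \right)} = \left(-23\right) 0 = 0$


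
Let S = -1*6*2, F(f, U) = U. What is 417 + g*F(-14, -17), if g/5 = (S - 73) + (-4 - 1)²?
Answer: 5517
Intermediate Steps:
S = -12 (S = -6*2 = -12)
g = -300 (g = 5*((-12 - 73) + (-4 - 1)²) = 5*(-85 + (-5)²) = 5*(-85 + 25) = 5*(-60) = -300)
417 + g*F(-14, -17) = 417 - 300*(-17) = 417 + 5100 = 5517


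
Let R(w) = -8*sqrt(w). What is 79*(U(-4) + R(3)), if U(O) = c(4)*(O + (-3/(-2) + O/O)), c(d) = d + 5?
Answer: -2133/2 - 632*sqrt(3) ≈ -2161.2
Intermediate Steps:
c(d) = 5 + d
U(O) = 45/2 + 9*O (U(O) = (5 + 4)*(O + (-3/(-2) + O/O)) = 9*(O + (-3*(-1/2) + 1)) = 9*(O + (3/2 + 1)) = 9*(O + 5/2) = 9*(5/2 + O) = 45/2 + 9*O)
79*(U(-4) + R(3)) = 79*((45/2 + 9*(-4)) - 8*sqrt(3)) = 79*((45/2 - 36) - 8*sqrt(3)) = 79*(-27/2 - 8*sqrt(3)) = -2133/2 - 632*sqrt(3)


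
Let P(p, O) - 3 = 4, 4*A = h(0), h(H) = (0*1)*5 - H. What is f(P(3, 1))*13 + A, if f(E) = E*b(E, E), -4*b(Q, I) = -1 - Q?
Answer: 182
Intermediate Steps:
b(Q, I) = ¼ + Q/4 (b(Q, I) = -(-1 - Q)/4 = ¼ + Q/4)
h(H) = -H (h(H) = 0*5 - H = 0 - H = -H)
A = 0 (A = (-1*0)/4 = (¼)*0 = 0)
P(p, O) = 7 (P(p, O) = 3 + 4 = 7)
f(E) = E*(¼ + E/4)
f(P(3, 1))*13 + A = ((¼)*7*(1 + 7))*13 + 0 = ((¼)*7*8)*13 + 0 = 14*13 + 0 = 182 + 0 = 182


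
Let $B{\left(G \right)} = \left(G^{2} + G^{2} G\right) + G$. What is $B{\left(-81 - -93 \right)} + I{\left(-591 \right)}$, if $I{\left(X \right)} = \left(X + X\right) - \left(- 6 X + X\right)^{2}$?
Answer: $-8731323$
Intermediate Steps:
$B{\left(G \right)} = G + G^{2} + G^{3}$ ($B{\left(G \right)} = \left(G^{2} + G^{3}\right) + G = G + G^{2} + G^{3}$)
$I{\left(X \right)} = - 25 X^{2} + 2 X$ ($I{\left(X \right)} = 2 X - \left(- 5 X\right)^{2} = 2 X - 25 X^{2} = - 25 X^{2} + 2 X$)
$B{\left(-81 - -93 \right)} + I{\left(-591 \right)} = \left(-81 - -93\right) \left(1 - -12 + \left(-81 - -93\right)^{2}\right) - 591 \left(2 - -14775\right) = \left(-81 + 93\right) \left(1 + \left(-81 + 93\right) + \left(-81 + 93\right)^{2}\right) - 591 \left(2 + 14775\right) = 12 \left(1 + 12 + 12^{2}\right) - 8733207 = 12 \left(1 + 12 + 144\right) - 8733207 = 12 \cdot 157 - 8733207 = 1884 - 8733207 = -8731323$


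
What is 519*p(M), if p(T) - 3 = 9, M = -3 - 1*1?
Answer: 6228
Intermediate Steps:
M = -4 (M = -3 - 1 = -4)
p(T) = 12 (p(T) = 3 + 9 = 12)
519*p(M) = 519*12 = 6228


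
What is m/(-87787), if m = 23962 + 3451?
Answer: -27413/87787 ≈ -0.31227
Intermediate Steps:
m = 27413
m/(-87787) = 27413/(-87787) = 27413*(-1/87787) = -27413/87787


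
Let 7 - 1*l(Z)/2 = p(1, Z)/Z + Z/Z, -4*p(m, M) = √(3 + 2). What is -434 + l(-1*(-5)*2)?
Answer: -422 + √5/20 ≈ -421.89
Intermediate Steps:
p(m, M) = -√5/4 (p(m, M) = -√(3 + 2)/4 = -√5/4)
l(Z) = 12 + √5/(2*Z) (l(Z) = 14 - 2*((-√5/4)/Z + Z/Z) = 14 - 2*(-√5/(4*Z) + 1) = 14 - 2*(1 - √5/(4*Z)) = 14 + (-2 + √5/(2*Z)) = 12 + √5/(2*Z))
-434 + l(-1*(-5)*2) = -434 + (12 + √5/(2*((-1*(-5)*2)))) = -434 + (12 + √5/(2*((5*2)))) = -434 + (12 + (½)*√5/10) = -434 + (12 + (½)*√5*(⅒)) = -434 + (12 + √5/20) = -422 + √5/20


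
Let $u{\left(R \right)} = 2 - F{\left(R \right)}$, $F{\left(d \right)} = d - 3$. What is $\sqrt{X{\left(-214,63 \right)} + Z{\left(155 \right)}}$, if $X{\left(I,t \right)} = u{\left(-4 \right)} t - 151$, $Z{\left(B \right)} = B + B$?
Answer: $11 \sqrt{6} \approx 26.944$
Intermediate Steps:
$F{\left(d \right)} = -3 + d$ ($F{\left(d \right)} = d - 3 = -3 + d$)
$Z{\left(B \right)} = 2 B$
$u{\left(R \right)} = 5 - R$ ($u{\left(R \right)} = 2 - \left(-3 + R\right) = 5 - R$)
$X{\left(I,t \right)} = -151 + 9 t$ ($X{\left(I,t \right)} = \left(5 - -4\right) t - 151 = \left(5 + 4\right) t - 151 = 9 t - 151 = -151 + 9 t$)
$\sqrt{X{\left(-214,63 \right)} + Z{\left(155 \right)}} = \sqrt{\left(-151 + 9 \cdot 63\right) + 2 \cdot 155} = \sqrt{\left(-151 + 567\right) + 310} = \sqrt{416 + 310} = \sqrt{726} = 11 \sqrt{6}$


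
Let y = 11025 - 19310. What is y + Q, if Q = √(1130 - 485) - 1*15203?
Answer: -23488 + √645 ≈ -23463.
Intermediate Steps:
Q = -15203 + √645 (Q = √645 - 15203 = -15203 + √645 ≈ -15178.)
y = -8285
y + Q = -8285 + (-15203 + √645) = -23488 + √645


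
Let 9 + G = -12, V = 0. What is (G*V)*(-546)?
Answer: 0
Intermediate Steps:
G = -21 (G = -9 - 12 = -21)
(G*V)*(-546) = -21*0*(-546) = 0*(-546) = 0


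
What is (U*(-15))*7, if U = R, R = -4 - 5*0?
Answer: 420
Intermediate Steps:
R = -4 (R = -4 + 0 = -4)
U = -4
(U*(-15))*7 = -4*(-15)*7 = 60*7 = 420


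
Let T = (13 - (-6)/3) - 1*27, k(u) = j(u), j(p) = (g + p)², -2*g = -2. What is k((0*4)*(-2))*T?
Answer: -12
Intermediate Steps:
g = 1 (g = -½*(-2) = 1)
j(p) = (1 + p)²
k(u) = (1 + u)²
T = -12 (T = (13 - (-6)/3) - 27 = (13 - 1*(-2)) - 27 = (13 + 2) - 27 = 15 - 27 = -12)
k((0*4)*(-2))*T = (1 + (0*4)*(-2))²*(-12) = (1 + 0*(-2))²*(-12) = (1 + 0)²*(-12) = 1²*(-12) = 1*(-12) = -12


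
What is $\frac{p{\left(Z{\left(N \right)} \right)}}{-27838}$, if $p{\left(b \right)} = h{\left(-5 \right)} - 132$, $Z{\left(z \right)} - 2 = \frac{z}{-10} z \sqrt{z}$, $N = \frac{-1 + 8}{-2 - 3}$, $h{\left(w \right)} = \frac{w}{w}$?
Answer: $\frac{131}{27838} \approx 0.0047058$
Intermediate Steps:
$h{\left(w \right)} = 1$
$N = - \frac{7}{5}$ ($N = \frac{7}{-5} = 7 \left(- \frac{1}{5}\right) = - \frac{7}{5} \approx -1.4$)
$Z{\left(z \right)} = 2 - \frac{z^{\frac{5}{2}}}{10}$ ($Z{\left(z \right)} = 2 + \frac{z}{-10} z \sqrt{z} = 2 + z \left(- \frac{1}{10}\right) z \sqrt{z} = 2 + - \frac{z}{10} z \sqrt{z} = 2 + - \frac{z^{2}}{10} \sqrt{z} = 2 - \frac{z^{\frac{5}{2}}}{10}$)
$p{\left(b \right)} = -131$ ($p{\left(b \right)} = 1 - 132 = -131$)
$\frac{p{\left(Z{\left(N \right)} \right)}}{-27838} = - \frac{131}{-27838} = \left(-131\right) \left(- \frac{1}{27838}\right) = \frac{131}{27838}$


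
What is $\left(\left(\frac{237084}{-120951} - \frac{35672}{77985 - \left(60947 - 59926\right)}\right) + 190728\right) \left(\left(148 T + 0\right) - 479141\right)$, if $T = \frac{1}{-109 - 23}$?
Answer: $- \frac{2339392403249463002780}{25599400101} \approx -9.1385 \cdot 10^{10}$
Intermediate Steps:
$T = - \frac{1}{132}$ ($T = \frac{1}{-132} = - \frac{1}{132} \approx -0.0075758$)
$\left(\left(\frac{237084}{-120951} - \frac{35672}{77985 - \left(60947 - 59926\right)}\right) + 190728\right) \left(\left(148 T + 0\right) - 479141\right) = \left(\left(\frac{237084}{-120951} - \frac{35672}{77985 - \left(60947 - 59926\right)}\right) + 190728\right) \left(\left(148 \left(- \frac{1}{132}\right) + 0\right) - 479141\right) = \left(\left(237084 \left(- \frac{1}{120951}\right) - \frac{35672}{77985 - 1021}\right) + 190728\right) \left(\left(- \frac{37}{33} + 0\right) - 479141\right) = \left(\left(- \frac{79028}{40317} - \frac{35672}{77985 - 1021}\right) + 190728\right) \left(- \frac{37}{33} - 479141\right) = \left(\left(- \frac{79028}{40317} - \frac{35672}{76964}\right) + 190728\right) \left(- \frac{15811690}{33}\right) = \left(\left(- \frac{79028}{40317} - \frac{8918}{19241}\right) + 190728\right) \left(- \frac{15811690}{33}\right) = \left(- \frac{1880124754}{775739397} + 190728\right) \left(- \frac{15811690}{33}\right) = \frac{147953343586262}{775739397} \left(- \frac{15811690}{33}\right) = - \frac{2339392403249463002780}{25599400101}$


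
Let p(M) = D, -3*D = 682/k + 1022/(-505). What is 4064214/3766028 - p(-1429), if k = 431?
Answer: 2872154953/3081559490 ≈ 0.93205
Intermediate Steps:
D = 32024/217655 (D = -(682/431 + 1022/(-505))/3 = -(682*(1/431) + 1022*(-1/505))/3 = -(682/431 - 1022/505)/3 = -⅓*(-96072/217655) = 32024/217655 ≈ 0.14713)
p(M) = 32024/217655
4064214/3766028 - p(-1429) = 4064214/3766028 - 1*32024/217655 = 4064214*(1/3766028) - 32024/217655 = 15279/14158 - 32024/217655 = 2872154953/3081559490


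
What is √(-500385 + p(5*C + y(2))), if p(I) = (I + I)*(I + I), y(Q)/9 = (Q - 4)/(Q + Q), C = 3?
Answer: 2*I*√124986 ≈ 707.07*I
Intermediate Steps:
y(Q) = 9*(-4 + Q)/(2*Q) (y(Q) = 9*((Q - 4)/(Q + Q)) = 9*((-4 + Q)/((2*Q))) = 9*((-4 + Q)*(1/(2*Q))) = 9*((-4 + Q)/(2*Q)) = 9*(-4 + Q)/(2*Q))
p(I) = 4*I² (p(I) = (2*I)*(2*I) = 4*I²)
√(-500385 + p(5*C + y(2))) = √(-500385 + 4*(5*3 + (9/2 - 18/2))²) = √(-500385 + 4*(15 + (9/2 - 18*½))²) = √(-500385 + 4*(15 + (9/2 - 9))²) = √(-500385 + 4*(15 - 9/2)²) = √(-500385 + 4*(21/2)²) = √(-500385 + 4*(441/4)) = √(-500385 + 441) = √(-499944) = 2*I*√124986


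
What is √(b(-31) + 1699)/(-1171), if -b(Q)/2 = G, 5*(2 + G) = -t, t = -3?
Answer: -√42545/5855 ≈ -0.035229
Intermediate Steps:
G = -7/5 (G = -2 + (-1*(-3))/5 = -2 + (⅕)*3 = -2 + ⅗ = -7/5 ≈ -1.4000)
b(Q) = 14/5 (b(Q) = -2*(-7/5) = 14/5)
√(b(-31) + 1699)/(-1171) = √(14/5 + 1699)/(-1171) = √(8509/5)*(-1/1171) = (√42545/5)*(-1/1171) = -√42545/5855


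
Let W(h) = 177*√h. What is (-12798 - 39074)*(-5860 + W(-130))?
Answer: 303969920 - 9181344*I*√130 ≈ 3.0397e+8 - 1.0468e+8*I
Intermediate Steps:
(-12798 - 39074)*(-5860 + W(-130)) = (-12798 - 39074)*(-5860 + 177*√(-130)) = -51872*(-5860 + 177*(I*√130)) = -51872*(-5860 + 177*I*√130) = 303969920 - 9181344*I*√130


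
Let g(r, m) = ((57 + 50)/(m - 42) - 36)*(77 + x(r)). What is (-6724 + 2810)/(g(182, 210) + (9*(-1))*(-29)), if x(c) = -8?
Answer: 219184/122027 ≈ 1.7962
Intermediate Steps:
g(r, m) = -2484 + 7383/(-42 + m) (g(r, m) = ((57 + 50)/(m - 42) - 36)*(77 - 8) = (107/(-42 + m) - 36)*69 = (-36 + 107/(-42 + m))*69 = -2484 + 7383/(-42 + m))
(-6724 + 2810)/(g(182, 210) + (9*(-1))*(-29)) = (-6724 + 2810)/(69*(1619 - 36*210)/(-42 + 210) + (9*(-1))*(-29)) = -3914/(69*(1619 - 7560)/168 - 9*(-29)) = -3914/(69*(1/168)*(-5941) + 261) = -3914/(-136643/56 + 261) = -3914/(-122027/56) = -3914*(-56/122027) = 219184/122027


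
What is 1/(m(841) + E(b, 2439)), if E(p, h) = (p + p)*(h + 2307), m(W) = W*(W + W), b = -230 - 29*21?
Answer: -1/6549226 ≈ -1.5269e-7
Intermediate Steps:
b = -839 (b = -230 - 1*609 = -230 - 609 = -839)
m(W) = 2*W**2 (m(W) = W*(2*W) = 2*W**2)
E(p, h) = 2*p*(2307 + h) (E(p, h) = (2*p)*(2307 + h) = 2*p*(2307 + h))
1/(m(841) + E(b, 2439)) = 1/(2*841**2 + 2*(-839)*(2307 + 2439)) = 1/(2*707281 + 2*(-839)*4746) = 1/(1414562 - 7963788) = 1/(-6549226) = -1/6549226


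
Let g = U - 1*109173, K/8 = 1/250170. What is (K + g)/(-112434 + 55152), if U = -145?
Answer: 6837021013/3582559485 ≈ 1.9084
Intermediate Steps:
K = 4/125085 (K = 8/250170 = 8*(1/250170) = 4/125085 ≈ 3.1978e-5)
g = -109318 (g = -145 - 1*109173 = -145 - 109173 = -109318)
(K + g)/(-112434 + 55152) = (4/125085 - 109318)/(-112434 + 55152) = -13674042026/125085/(-57282) = -13674042026/125085*(-1/57282) = 6837021013/3582559485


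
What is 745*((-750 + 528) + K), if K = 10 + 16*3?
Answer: -122180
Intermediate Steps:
K = 58 (K = 10 + 48 = 58)
745*((-750 + 528) + K) = 745*((-750 + 528) + 58) = 745*(-222 + 58) = 745*(-164) = -122180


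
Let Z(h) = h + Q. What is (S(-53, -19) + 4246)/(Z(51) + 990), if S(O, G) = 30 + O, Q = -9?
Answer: 4223/1032 ≈ 4.0921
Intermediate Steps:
Z(h) = -9 + h (Z(h) = h - 9 = -9 + h)
(S(-53, -19) + 4246)/(Z(51) + 990) = ((30 - 53) + 4246)/((-9 + 51) + 990) = (-23 + 4246)/(42 + 990) = 4223/1032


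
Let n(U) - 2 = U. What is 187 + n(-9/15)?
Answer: 942/5 ≈ 188.40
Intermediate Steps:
n(U) = 2 + U
187 + n(-9/15) = 187 + (2 - 9/15) = 187 + (2 - 9*1/15) = 187 + (2 - ⅗) = 187 + 7/5 = 942/5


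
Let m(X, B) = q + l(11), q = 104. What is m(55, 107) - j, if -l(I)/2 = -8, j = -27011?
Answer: 27131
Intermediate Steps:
l(I) = 16 (l(I) = -2*(-8) = 16)
m(X, B) = 120 (m(X, B) = 104 + 16 = 120)
m(55, 107) - j = 120 - 1*(-27011) = 120 + 27011 = 27131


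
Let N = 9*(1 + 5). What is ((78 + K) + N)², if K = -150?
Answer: 324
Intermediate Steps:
N = 54 (N = 9*6 = 54)
((78 + K) + N)² = ((78 - 150) + 54)² = (-72 + 54)² = (-18)² = 324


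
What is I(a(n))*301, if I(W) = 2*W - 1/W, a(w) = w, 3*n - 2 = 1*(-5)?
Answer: -301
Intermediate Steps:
n = -1 (n = 2/3 + (1*(-5))/3 = 2/3 + (1/3)*(-5) = 2/3 - 5/3 = -1)
I(W) = -1/W + 2*W
I(a(n))*301 = (-1/(-1) + 2*(-1))*301 = (-1*(-1) - 2)*301 = (1 - 2)*301 = -1*301 = -301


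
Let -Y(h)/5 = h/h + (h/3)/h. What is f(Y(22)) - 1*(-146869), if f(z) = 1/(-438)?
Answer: 64328621/438 ≈ 1.4687e+5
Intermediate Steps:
Y(h) = -20/3 (Y(h) = -5*(h/h + (h/3)/h) = -5*(1 + (h*(1/3))/h) = -5*(1 + (h/3)/h) = -5*(1 + 1/3) = -5*4/3 = -20/3)
f(z) = -1/438
f(Y(22)) - 1*(-146869) = -1/438 - 1*(-146869) = -1/438 + 146869 = 64328621/438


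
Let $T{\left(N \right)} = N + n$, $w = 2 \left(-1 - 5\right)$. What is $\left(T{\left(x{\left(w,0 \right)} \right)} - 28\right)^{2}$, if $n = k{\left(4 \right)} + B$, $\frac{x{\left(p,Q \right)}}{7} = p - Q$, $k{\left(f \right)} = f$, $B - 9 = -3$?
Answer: $10404$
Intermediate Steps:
$w = -12$ ($w = 2 \left(-6\right) = -12$)
$B = 6$ ($B = 9 - 3 = 6$)
$x{\left(p,Q \right)} = - 7 Q + 7 p$ ($x{\left(p,Q \right)} = 7 \left(p - Q\right) = - 7 Q + 7 p$)
$n = 10$ ($n = 4 + 6 = 10$)
$T{\left(N \right)} = 10 + N$ ($T{\left(N \right)} = N + 10 = 10 + N$)
$\left(T{\left(x{\left(w,0 \right)} \right)} - 28\right)^{2} = \left(\left(10 + \left(\left(-7\right) 0 + 7 \left(-12\right)\right)\right) - 28\right)^{2} = \left(\left(10 + \left(0 - 84\right)\right) - 28\right)^{2} = \left(\left(10 - 84\right) - 28\right)^{2} = \left(-74 - 28\right)^{2} = \left(-102\right)^{2} = 10404$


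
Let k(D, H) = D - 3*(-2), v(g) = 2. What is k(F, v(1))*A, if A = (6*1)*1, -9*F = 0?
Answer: 36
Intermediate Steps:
F = 0 (F = -⅑*0 = 0)
k(D, H) = 6 + D (k(D, H) = D + 6 = 6 + D)
A = 6 (A = 6*1 = 6)
k(F, v(1))*A = (6 + 0)*6 = 6*6 = 36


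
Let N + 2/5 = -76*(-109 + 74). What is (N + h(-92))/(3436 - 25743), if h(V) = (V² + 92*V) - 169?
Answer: -12453/111535 ≈ -0.11165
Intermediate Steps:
N = 13298/5 (N = -⅖ - 76*(-109 + 74) = -⅖ - 76*(-35) = -⅖ + 2660 = 13298/5 ≈ 2659.6)
h(V) = -169 + V² + 92*V
(N + h(-92))/(3436 - 25743) = (13298/5 + (-169 + (-92)² + 92*(-92)))/(3436 - 25743) = (13298/5 + (-169 + 8464 - 8464))/(-22307) = (13298/5 - 169)*(-1/22307) = (12453/5)*(-1/22307) = -12453/111535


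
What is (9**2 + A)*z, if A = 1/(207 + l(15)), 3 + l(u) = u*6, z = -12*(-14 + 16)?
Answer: -95260/49 ≈ -1944.1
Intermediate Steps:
z = -24 (z = -12*2 = -24)
l(u) = -3 + 6*u (l(u) = -3 + u*6 = -3 + 6*u)
A = 1/294 (A = 1/(207 + (-3 + 6*15)) = 1/(207 + (-3 + 90)) = 1/(207 + 87) = 1/294 ≈ 0.0034014)
(9**2 + A)*z = (9**2 + 1/294)*(-24) = (81 + 1/294)*(-24) = (23815/294)*(-24) = -95260/49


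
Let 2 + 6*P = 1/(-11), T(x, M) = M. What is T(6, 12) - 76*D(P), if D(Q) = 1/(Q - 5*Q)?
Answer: -978/23 ≈ -42.522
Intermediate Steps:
P = -23/66 (P = -⅓ + (1/(-11))/6 = -⅓ + (1*(-1/11))/6 = -⅓ + (⅙)*(-1/11) = -⅓ - 1/66 = -23/66 ≈ -0.34848)
D(Q) = -1/(4*Q) (D(Q) = 1/(-4*Q) = -1/(4*Q))
T(6, 12) - 76*D(P) = 12 - (-19)/(-23/66) = 12 - (-19)*(-66)/23 = 12 - 76*33/46 = 12 - 1254/23 = -978/23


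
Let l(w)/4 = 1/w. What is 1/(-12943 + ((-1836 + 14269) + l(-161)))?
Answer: -161/82114 ≈ -0.0019607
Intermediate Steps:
l(w) = 4/w
1/(-12943 + ((-1836 + 14269) + l(-161))) = 1/(-12943 + ((-1836 + 14269) + 4/(-161))) = 1/(-12943 + (12433 + 4*(-1/161))) = 1/(-12943 + (12433 - 4/161)) = 1/(-12943 + 2001709/161) = 1/(-82114/161) = -161/82114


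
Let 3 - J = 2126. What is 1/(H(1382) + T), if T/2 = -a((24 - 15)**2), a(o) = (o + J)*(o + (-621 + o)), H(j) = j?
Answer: -1/1873174 ≈ -5.3385e-7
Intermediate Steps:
J = -2123 (J = 3 - 1*2126 = 3 - 2126 = -2123)
a(o) = (-2123 + o)*(-621 + 2*o) (a(o) = (o - 2123)*(o + (-621 + o)) = (-2123 + o)*(-621 + 2*o))
T = -1874556 (T = 2*(-(1318383 - 4867*(24 - 15)**2 + 2*((24 - 15)**2)**2)) = 2*(-(1318383 - 4867*9**2 + 2*(9**2)**2)) = 2*(-(1318383 - 4867*81 + 2*81**2)) = 2*(-(1318383 - 394227 + 2*6561)) = 2*(-(1318383 - 394227 + 13122)) = 2*(-1*937278) = 2*(-937278) = -1874556)
1/(H(1382) + T) = 1/(1382 - 1874556) = 1/(-1873174) = -1/1873174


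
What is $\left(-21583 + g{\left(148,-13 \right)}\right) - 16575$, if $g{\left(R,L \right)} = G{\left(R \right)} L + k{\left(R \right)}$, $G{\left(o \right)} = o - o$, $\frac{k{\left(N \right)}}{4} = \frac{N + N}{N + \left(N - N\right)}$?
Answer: $-38150$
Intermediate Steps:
$k{\left(N \right)} = 8$ ($k{\left(N \right)} = 4 \frac{N + N}{N + \left(N - N\right)} = 4 \frac{2 N}{N + 0} = 4 \frac{2 N}{N} = 4 \cdot 2 = 8$)
$G{\left(o \right)} = 0$
$g{\left(R,L \right)} = 8$ ($g{\left(R,L \right)} = 0 L + 8 = 0 + 8 = 8$)
$\left(-21583 + g{\left(148,-13 \right)}\right) - 16575 = \left(-21583 + 8\right) - 16575 = -21575 - 16575 = -38150$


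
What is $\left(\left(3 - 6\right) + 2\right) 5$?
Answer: $-5$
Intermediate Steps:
$\left(\left(3 - 6\right) + 2\right) 5 = \left(-3 + 2\right) 5 = \left(-1\right) 5 = -5$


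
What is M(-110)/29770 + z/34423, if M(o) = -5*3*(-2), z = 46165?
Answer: 137536474/102477271 ≈ 1.3421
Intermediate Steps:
M(o) = 30 (M(o) = -15*(-2) = 30)
M(-110)/29770 + z/34423 = 30/29770 + 46165/34423 = 30*(1/29770) + 46165*(1/34423) = 3/2977 + 46165/34423 = 137536474/102477271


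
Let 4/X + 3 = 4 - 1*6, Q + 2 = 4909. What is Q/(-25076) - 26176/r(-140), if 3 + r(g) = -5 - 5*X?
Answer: 164092437/25076 ≈ 6543.8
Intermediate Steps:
Q = 4907 (Q = -2 + 4909 = 4907)
X = -⅘ (X = 4/(-3 + (4 - 1*6)) = 4/(-3 + (4 - 6)) = 4/(-3 - 2) = 4/(-5) = 4*(-⅕) = -⅘ ≈ -0.80000)
r(g) = -4 (r(g) = -3 + (-5 - 5*(-⅘)) = -3 + (-5 + 4) = -3 - 1 = -4)
Q/(-25076) - 26176/r(-140) = 4907/(-25076) - 26176/(-4) = 4907*(-1/25076) - 26176*(-¼) = -4907/25076 + 6544 = 164092437/25076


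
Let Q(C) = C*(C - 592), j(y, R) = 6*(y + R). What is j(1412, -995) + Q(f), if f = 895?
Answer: 273687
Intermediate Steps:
j(y, R) = 6*R + 6*y (j(y, R) = 6*(R + y) = 6*R + 6*y)
Q(C) = C*(-592 + C)
j(1412, -995) + Q(f) = (6*(-995) + 6*1412) + 895*(-592 + 895) = (-5970 + 8472) + 895*303 = 2502 + 271185 = 273687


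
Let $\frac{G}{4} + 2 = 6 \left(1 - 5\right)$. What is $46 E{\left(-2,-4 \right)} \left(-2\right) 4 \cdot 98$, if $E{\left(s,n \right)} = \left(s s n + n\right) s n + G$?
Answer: $9520896$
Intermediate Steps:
$G = -104$ ($G = -8 + 4 \cdot 6 \left(1 - 5\right) = -8 + 4 \cdot 6 \left(-4\right) = -8 + 4 \left(-24\right) = -8 - 96 = -104$)
$E{\left(s,n \right)} = -104 + n s \left(n + n s^{2}\right)$ ($E{\left(s,n \right)} = \left(s s n + n\right) s n - 104 = \left(s^{2} n + n\right) s n - 104 = \left(n s^{2} + n\right) s n - 104 = \left(n + n s^{2}\right) s n - 104 = s \left(n + n s^{2}\right) n - 104 = n s \left(n + n s^{2}\right) - 104 = -104 + n s \left(n + n s^{2}\right)$)
$46 E{\left(-2,-4 \right)} \left(-2\right) 4 \cdot 98 = 46 \left(-104 - 2 \left(-4\right)^{2} + \left(-4\right)^{2} \left(-2\right)^{3}\right) \left(-2\right) 4 \cdot 98 = 46 \left(-104 - 32 + 16 \left(-8\right)\right) \left(-2\right) 4 \cdot 98 = 46 \left(-104 - 32 - 128\right) \left(-2\right) 4 \cdot 98 = 46 \left(-264\right) \left(-2\right) 4 \cdot 98 = 46 \cdot 528 \cdot 4 \cdot 98 = 46 \cdot 2112 \cdot 98 = 97152 \cdot 98 = 9520896$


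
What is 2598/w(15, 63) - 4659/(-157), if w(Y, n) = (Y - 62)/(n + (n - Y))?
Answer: -45056373/7379 ≈ -6106.0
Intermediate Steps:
w(Y, n) = (-62 + Y)/(-Y + 2*n)
2598/w(15, 63) - 4659/(-157) = 2598/(((62 - 1*15)/(15 - 2*63))) - 4659/(-157) = 2598/(((62 - 15)/(15 - 126))) - 4659*(-1/157) = 2598/((47/(-111))) + 4659/157 = 2598/((-1/111*47)) + 4659/157 = 2598/(-47/111) + 4659/157 = 2598*(-111/47) + 4659/157 = -288378/47 + 4659/157 = -45056373/7379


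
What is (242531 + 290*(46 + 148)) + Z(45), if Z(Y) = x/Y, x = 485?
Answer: 2689216/9 ≈ 2.9880e+5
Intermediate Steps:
Z(Y) = 485/Y
(242531 + 290*(46 + 148)) + Z(45) = (242531 + 290*(46 + 148)) + 485/45 = (242531 + 290*194) + 485*(1/45) = (242531 + 56260) + 97/9 = 298791 + 97/9 = 2689216/9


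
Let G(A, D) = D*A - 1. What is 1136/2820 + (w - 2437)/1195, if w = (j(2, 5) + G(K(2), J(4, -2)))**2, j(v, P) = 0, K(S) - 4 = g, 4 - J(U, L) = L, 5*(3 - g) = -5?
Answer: 35728/168495 ≈ 0.21204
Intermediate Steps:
g = 4 (g = 3 - 1/5*(-5) = 3 + 1 = 4)
J(U, L) = 4 - L
K(S) = 8 (K(S) = 4 + 4 = 8)
G(A, D) = -1 + A*D (G(A, D) = A*D - 1 = -1 + A*D)
w = 2209 (w = (0 + (-1 + 8*(4 - 1*(-2))))**2 = (0 + (-1 + 8*(4 + 2)))**2 = (0 + (-1 + 8*6))**2 = (0 + (-1 + 48))**2 = (0 + 47)**2 = 47**2 = 2209)
1136/2820 + (w - 2437)/1195 = 1136/2820 + (2209 - 2437)/1195 = 1136*(1/2820) - 228*1/1195 = 284/705 - 228/1195 = 35728/168495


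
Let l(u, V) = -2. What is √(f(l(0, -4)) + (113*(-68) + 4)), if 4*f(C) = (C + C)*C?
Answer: I*√7678 ≈ 87.624*I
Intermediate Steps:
f(C) = C²/2 (f(C) = ((C + C)*C)/4 = ((2*C)*C)/4 = (2*C²)/4 = C²/2)
√(f(l(0, -4)) + (113*(-68) + 4)) = √((½)*(-2)² + (113*(-68) + 4)) = √((½)*4 + (-7684 + 4)) = √(2 - 7680) = √(-7678) = I*√7678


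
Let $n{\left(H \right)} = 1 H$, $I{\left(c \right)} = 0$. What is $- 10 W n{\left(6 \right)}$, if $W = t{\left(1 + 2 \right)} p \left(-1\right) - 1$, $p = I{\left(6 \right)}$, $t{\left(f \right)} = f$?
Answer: $60$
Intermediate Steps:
$p = 0$
$n{\left(H \right)} = H$
$W = -1$ ($W = \left(1 + 2\right) 0 \left(-1\right) - 1 = 3 \cdot 0 - 1 = 0 - 1 = -1$)
$- 10 W n{\left(6 \right)} = \left(-10\right) \left(-1\right) 6 = 10 \cdot 6 = 60$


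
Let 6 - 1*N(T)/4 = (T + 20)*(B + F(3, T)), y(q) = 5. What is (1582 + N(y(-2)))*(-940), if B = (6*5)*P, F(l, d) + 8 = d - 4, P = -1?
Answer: -4987640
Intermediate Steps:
F(l, d) = -12 + d (F(l, d) = -8 + (d - 4) = -8 + (-4 + d) = -12 + d)
B = -30 (B = (6*5)*(-1) = 30*(-1) = -30)
N(T) = 24 - 4*(-42 + T)*(20 + T) (N(T) = 24 - 4*(T + 20)*(-30 + (-12 + T)) = 24 - 4*(20 + T)*(-42 + T) = 24 - 4*(-42 + T)*(20 + T))
(1582 + N(y(-2)))*(-940) = (1582 + (3384 - 4*5² + 88*5))*(-940) = (1582 + (3384 - 4*25 + 440))*(-940) = (1582 + (3384 - 100 + 440))*(-940) = (1582 + 3724)*(-940) = 5306*(-940) = -4987640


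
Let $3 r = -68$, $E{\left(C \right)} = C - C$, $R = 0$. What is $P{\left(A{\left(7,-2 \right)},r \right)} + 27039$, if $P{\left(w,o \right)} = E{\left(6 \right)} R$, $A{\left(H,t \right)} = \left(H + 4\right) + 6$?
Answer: $27039$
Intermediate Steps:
$E{\left(C \right)} = 0$
$A{\left(H,t \right)} = 10 + H$ ($A{\left(H,t \right)} = \left(4 + H\right) + 6 = 10 + H$)
$r = - \frac{68}{3}$ ($r = \frac{1}{3} \left(-68\right) = - \frac{68}{3} \approx -22.667$)
$P{\left(w,o \right)} = 0$ ($P{\left(w,o \right)} = 0 \cdot 0 = 0$)
$P{\left(A{\left(7,-2 \right)},r \right)} + 27039 = 0 + 27039 = 27039$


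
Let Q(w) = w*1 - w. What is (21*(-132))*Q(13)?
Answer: 0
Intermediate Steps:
Q(w) = 0 (Q(w) = w - w = 0)
(21*(-132))*Q(13) = (21*(-132))*0 = -2772*0 = 0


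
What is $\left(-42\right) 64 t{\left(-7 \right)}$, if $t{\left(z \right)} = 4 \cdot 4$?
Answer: $-43008$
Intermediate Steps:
$t{\left(z \right)} = 16$
$\left(-42\right) 64 t{\left(-7 \right)} = \left(-42\right) 64 \cdot 16 = \left(-2688\right) 16 = -43008$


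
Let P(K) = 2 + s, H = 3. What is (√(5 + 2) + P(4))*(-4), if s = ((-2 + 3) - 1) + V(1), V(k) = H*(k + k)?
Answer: -32 - 4*√7 ≈ -42.583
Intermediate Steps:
V(k) = 6*k (V(k) = 3*(k + k) = 3*(2*k) = 6*k)
s = 6 (s = ((-2 + 3) - 1) + 6*1 = (1 - 1) + 6 = 0 + 6 = 6)
P(K) = 8 (P(K) = 2 + 6 = 8)
(√(5 + 2) + P(4))*(-4) = (√(5 + 2) + 8)*(-4) = (√7 + 8)*(-4) = (8 + √7)*(-4) = -32 - 4*√7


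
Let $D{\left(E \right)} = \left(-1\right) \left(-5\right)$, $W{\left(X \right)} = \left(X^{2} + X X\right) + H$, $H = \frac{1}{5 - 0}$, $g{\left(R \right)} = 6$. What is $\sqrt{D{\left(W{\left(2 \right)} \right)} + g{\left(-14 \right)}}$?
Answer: $\sqrt{11} \approx 3.3166$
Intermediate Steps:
$H = \frac{1}{5}$ ($H = \frac{1}{5 + 0} = \frac{1}{5} \approx 0.2$)
$W{\left(X \right)} = \frac{1}{5} + 2 X^{2}$ ($W{\left(X \right)} = \left(X^{2} + X X\right) + \frac{1}{5} = \left(X^{2} + X^{2}\right) + \frac{1}{5} = 2 X^{2} + \frac{1}{5} = \frac{1}{5} + 2 X^{2}$)
$D{\left(E \right)} = 5$
$\sqrt{D{\left(W{\left(2 \right)} \right)} + g{\left(-14 \right)}} = \sqrt{5 + 6} = \sqrt{11}$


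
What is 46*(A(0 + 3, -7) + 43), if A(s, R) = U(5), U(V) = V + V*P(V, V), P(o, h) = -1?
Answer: 1978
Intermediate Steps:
U(V) = 0 (U(V) = V + V*(-1) = V - V = 0)
A(s, R) = 0
46*(A(0 + 3, -7) + 43) = 46*(0 + 43) = 46*43 = 1978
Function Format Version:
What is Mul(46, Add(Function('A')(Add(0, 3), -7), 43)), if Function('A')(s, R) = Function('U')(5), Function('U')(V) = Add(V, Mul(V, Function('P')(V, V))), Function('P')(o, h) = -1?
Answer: 1978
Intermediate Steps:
Function('U')(V) = 0 (Function('U')(V) = Add(V, Mul(V, -1)) = Add(V, Mul(-1, V)) = 0)
Function('A')(s, R) = 0
Mul(46, Add(Function('A')(Add(0, 3), -7), 43)) = Mul(46, Add(0, 43)) = Mul(46, 43) = 1978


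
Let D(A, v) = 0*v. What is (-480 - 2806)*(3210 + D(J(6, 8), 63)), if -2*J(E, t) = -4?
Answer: -10548060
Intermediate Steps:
J(E, t) = 2 (J(E, t) = -½*(-4) = 2)
D(A, v) = 0
(-480 - 2806)*(3210 + D(J(6, 8), 63)) = (-480 - 2806)*(3210 + 0) = -3286*3210 = -10548060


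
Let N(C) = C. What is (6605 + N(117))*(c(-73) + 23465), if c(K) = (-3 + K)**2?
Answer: 196558002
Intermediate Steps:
(6605 + N(117))*(c(-73) + 23465) = (6605 + 117)*((-3 - 73)**2 + 23465) = 6722*((-76)**2 + 23465) = 6722*(5776 + 23465) = 6722*29241 = 196558002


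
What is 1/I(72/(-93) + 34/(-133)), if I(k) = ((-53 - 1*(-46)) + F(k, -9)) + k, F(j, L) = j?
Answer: -4123/37353 ≈ -0.11038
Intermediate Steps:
I(k) = -7 + 2*k (I(k) = ((-53 - 1*(-46)) + k) + k = ((-53 + 46) + k) + k = (-7 + k) + k = -7 + 2*k)
1/I(72/(-93) + 34/(-133)) = 1/(-7 + 2*(72/(-93) + 34/(-133))) = 1/(-7 + 2*(72*(-1/93) + 34*(-1/133))) = 1/(-7 + 2*(-24/31 - 34/133)) = 1/(-7 + 2*(-4246/4123)) = 1/(-7 - 8492/4123) = 1/(-37353/4123) = -4123/37353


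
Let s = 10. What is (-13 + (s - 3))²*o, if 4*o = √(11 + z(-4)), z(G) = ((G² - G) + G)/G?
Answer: 9*√7 ≈ 23.812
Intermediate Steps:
z(G) = G (z(G) = G²/G = G)
o = √7/4 (o = √(11 - 4)/4 = √7/4 ≈ 0.66144)
(-13 + (s - 3))²*o = (-13 + (10 - 3))²*(√7/4) = (-13 + 7)²*(√7/4) = (-6)²*(√7/4) = 36*(√7/4) = 9*√7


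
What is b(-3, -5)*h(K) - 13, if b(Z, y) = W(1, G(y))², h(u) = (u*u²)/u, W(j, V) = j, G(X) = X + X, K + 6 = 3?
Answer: -4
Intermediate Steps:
K = -3 (K = -6 + 3 = -3)
G(X) = 2*X
h(u) = u² (h(u) = u³/u = u²)
b(Z, y) = 1 (b(Z, y) = 1² = 1)
b(-3, -5)*h(K) - 13 = 1*(-3)² - 13 = 1*9 - 13 = 9 - 13 = -4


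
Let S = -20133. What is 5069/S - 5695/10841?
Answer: -169610464/218261853 ≈ -0.77710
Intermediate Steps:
5069/S - 5695/10841 = 5069/(-20133) - 5695/10841 = 5069*(-1/20133) - 5695*1/10841 = -5069/20133 - 5695/10841 = -169610464/218261853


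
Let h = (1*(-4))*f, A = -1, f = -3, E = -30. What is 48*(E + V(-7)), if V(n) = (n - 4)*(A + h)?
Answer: -7248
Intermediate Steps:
h = 12 (h = (1*(-4))*(-3) = -4*(-3) = 12)
V(n) = -44 + 11*n (V(n) = (n - 4)*(-1 + 12) = (-4 + n)*11 = -44 + 11*n)
48*(E + V(-7)) = 48*(-30 + (-44 + 11*(-7))) = 48*(-30 + (-44 - 77)) = 48*(-30 - 121) = 48*(-151) = -7248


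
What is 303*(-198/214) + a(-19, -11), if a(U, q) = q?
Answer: -31174/107 ≈ -291.35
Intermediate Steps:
303*(-198/214) + a(-19, -11) = 303*(-198/214) - 11 = 303*(-198*1/214) - 11 = 303*(-99/107) - 11 = -29997/107 - 11 = -31174/107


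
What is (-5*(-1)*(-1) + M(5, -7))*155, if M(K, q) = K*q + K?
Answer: -5425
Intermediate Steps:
M(K, q) = K + K*q
(-5*(-1)*(-1) + M(5, -7))*155 = (-5*(-1)*(-1) + 5*(1 - 7))*155 = (5*(-1) + 5*(-6))*155 = (-5 - 30)*155 = -35*155 = -5425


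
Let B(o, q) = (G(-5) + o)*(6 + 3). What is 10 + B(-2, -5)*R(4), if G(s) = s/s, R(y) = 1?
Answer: 1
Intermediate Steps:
G(s) = 1
B(o, q) = 9 + 9*o (B(o, q) = (1 + o)*(6 + 3) = (1 + o)*9 = 9 + 9*o)
10 + B(-2, -5)*R(4) = 10 + (9 + 9*(-2))*1 = 10 + (9 - 18)*1 = 10 - 9*1 = 10 - 9 = 1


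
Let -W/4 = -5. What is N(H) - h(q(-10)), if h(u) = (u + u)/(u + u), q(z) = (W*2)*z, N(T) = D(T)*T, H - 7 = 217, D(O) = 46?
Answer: 10303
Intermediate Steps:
W = 20 (W = -4*(-5) = 20)
H = 224 (H = 7 + 217 = 224)
N(T) = 46*T
q(z) = 40*z (q(z) = (20*2)*z = 40*z)
h(u) = 1 (h(u) = (2*u)/((2*u)) = (2*u)*(1/(2*u)) = 1)
N(H) - h(q(-10)) = 46*224 - 1*1 = 10304 - 1 = 10303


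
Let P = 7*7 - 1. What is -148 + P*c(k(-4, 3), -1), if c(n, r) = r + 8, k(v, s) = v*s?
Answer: 188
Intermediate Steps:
k(v, s) = s*v
c(n, r) = 8 + r
P = 48 (P = 49 - 1 = 48)
-148 + P*c(k(-4, 3), -1) = -148 + 48*(8 - 1) = -148 + 48*7 = -148 + 336 = 188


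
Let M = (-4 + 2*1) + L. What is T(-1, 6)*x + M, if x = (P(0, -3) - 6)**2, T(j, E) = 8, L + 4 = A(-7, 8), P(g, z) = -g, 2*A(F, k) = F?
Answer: 557/2 ≈ 278.50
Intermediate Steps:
A(F, k) = F/2
L = -15/2 (L = -4 + (1/2)*(-7) = -4 - 7/2 = -15/2 ≈ -7.5000)
M = -19/2 (M = (-4 + 2*1) - 15/2 = (-4 + 2) - 15/2 = -2 - 15/2 = -19/2 ≈ -9.5000)
x = 36 (x = (-1*0 - 6)**2 = (0 - 6)**2 = (-6)**2 = 36)
T(-1, 6)*x + M = 8*36 - 19/2 = 288 - 19/2 = 557/2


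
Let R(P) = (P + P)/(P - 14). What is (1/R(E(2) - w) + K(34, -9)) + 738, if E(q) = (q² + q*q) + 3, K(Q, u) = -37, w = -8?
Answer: 26643/38 ≈ 701.13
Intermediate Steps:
E(q) = 3 + 2*q² (E(q) = (q² + q²) + 3 = 2*q² + 3 = 3 + 2*q²)
R(P) = 2*P/(-14 + P) (R(P) = (2*P)/(-14 + P) = 2*P/(-14 + P))
(1/R(E(2) - w) + K(34, -9)) + 738 = (1/(2*((3 + 2*2²) - 1*(-8))/(-14 + ((3 + 2*2²) - 1*(-8)))) - 37) + 738 = (1/(2*((3 + 2*4) + 8)/(-14 + ((3 + 2*4) + 8))) - 37) + 738 = (1/(2*((3 + 8) + 8)/(-14 + ((3 + 8) + 8))) - 37) + 738 = (1/(2*(11 + 8)/(-14 + (11 + 8))) - 37) + 738 = (1/(2*19/(-14 + 19)) - 37) + 738 = (1/(2*19/5) - 37) + 738 = (1/(2*19*(⅕)) - 37) + 738 = (1/(38/5) - 37) + 738 = (5/38 - 37) + 738 = -1401/38 + 738 = 26643/38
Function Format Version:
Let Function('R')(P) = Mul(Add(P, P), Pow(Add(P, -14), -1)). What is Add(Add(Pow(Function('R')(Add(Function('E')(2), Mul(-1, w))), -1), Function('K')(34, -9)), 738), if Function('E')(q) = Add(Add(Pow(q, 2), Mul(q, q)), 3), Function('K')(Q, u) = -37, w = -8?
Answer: Rational(26643, 38) ≈ 701.13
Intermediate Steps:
Function('E')(q) = Add(3, Mul(2, Pow(q, 2))) (Function('E')(q) = Add(Add(Pow(q, 2), Pow(q, 2)), 3) = Add(Mul(2, Pow(q, 2)), 3) = Add(3, Mul(2, Pow(q, 2))))
Function('R')(P) = Mul(2, P, Pow(Add(-14, P), -1)) (Function('R')(P) = Mul(Mul(2, P), Pow(Add(-14, P), -1)) = Mul(2, P, Pow(Add(-14, P), -1)))
Add(Add(Pow(Function('R')(Add(Function('E')(2), Mul(-1, w))), -1), Function('K')(34, -9)), 738) = Add(Add(Pow(Mul(2, Add(Add(3, Mul(2, Pow(2, 2))), Mul(-1, -8)), Pow(Add(-14, Add(Add(3, Mul(2, Pow(2, 2))), Mul(-1, -8))), -1)), -1), -37), 738) = Add(Add(Pow(Mul(2, Add(Add(3, Mul(2, 4)), 8), Pow(Add(-14, Add(Add(3, Mul(2, 4)), 8)), -1)), -1), -37), 738) = Add(Add(Pow(Mul(2, Add(Add(3, 8), 8), Pow(Add(-14, Add(Add(3, 8), 8)), -1)), -1), -37), 738) = Add(Add(Pow(Mul(2, Add(11, 8), Pow(Add(-14, Add(11, 8)), -1)), -1), -37), 738) = Add(Add(Pow(Mul(2, 19, Pow(Add(-14, 19), -1)), -1), -37), 738) = Add(Add(Pow(Mul(2, 19, Pow(5, -1)), -1), -37), 738) = Add(Add(Pow(Mul(2, 19, Rational(1, 5)), -1), -37), 738) = Add(Add(Pow(Rational(38, 5), -1), -37), 738) = Add(Add(Rational(5, 38), -37), 738) = Add(Rational(-1401, 38), 738) = Rational(26643, 38)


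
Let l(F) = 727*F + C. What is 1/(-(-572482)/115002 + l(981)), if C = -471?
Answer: 57501/40982168957 ≈ 1.4031e-6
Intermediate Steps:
l(F) = -471 + 727*F (l(F) = 727*F - 471 = -471 + 727*F)
1/(-(-572482)/115002 + l(981)) = 1/(-(-572482)/115002 + (-471 + 727*981)) = 1/(-(-572482)/115002 + (-471 + 713187)) = 1/(-1*(-286241/57501) + 712716) = 1/(286241/57501 + 712716) = 1/(40982168957/57501) = 57501/40982168957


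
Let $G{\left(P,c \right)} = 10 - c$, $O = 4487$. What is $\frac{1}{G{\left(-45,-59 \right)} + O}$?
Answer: $\frac{1}{4556} \approx 0.00021949$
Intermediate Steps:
$\frac{1}{G{\left(-45,-59 \right)} + O} = \frac{1}{\left(10 - -59\right) + 4487} = \frac{1}{\left(10 + 59\right) + 4487} = \frac{1}{69 + 4487} = \frac{1}{4556}$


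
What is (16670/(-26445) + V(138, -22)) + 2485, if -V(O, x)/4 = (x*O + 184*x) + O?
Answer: 160089407/5289 ≈ 30268.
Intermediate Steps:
V(O, x) = -736*x - 4*O - 4*O*x (V(O, x) = -4*((x*O + 184*x) + O) = -4*((O*x + 184*x) + O) = -4*((184*x + O*x) + O) = -4*(O + 184*x + O*x) = -736*x - 4*O - 4*O*x)
(16670/(-26445) + V(138, -22)) + 2485 = (16670/(-26445) + (-736*(-22) - 4*138 - 4*138*(-22))) + 2485 = (16670*(-1/26445) + (16192 - 552 + 12144)) + 2485 = (-3334/5289 + 27784) + 2485 = 146946242/5289 + 2485 = 160089407/5289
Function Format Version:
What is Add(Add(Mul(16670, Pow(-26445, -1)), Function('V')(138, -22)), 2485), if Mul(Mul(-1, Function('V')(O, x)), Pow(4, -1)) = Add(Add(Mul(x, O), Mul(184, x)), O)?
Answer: Rational(160089407, 5289) ≈ 30268.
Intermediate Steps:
Function('V')(O, x) = Add(Mul(-736, x), Mul(-4, O), Mul(-4, O, x)) (Function('V')(O, x) = Mul(-4, Add(Add(Mul(x, O), Mul(184, x)), O)) = Mul(-4, Add(Add(Mul(O, x), Mul(184, x)), O)) = Mul(-4, Add(Add(Mul(184, x), Mul(O, x)), O)) = Mul(-4, Add(O, Mul(184, x), Mul(O, x))) = Add(Mul(-736, x), Mul(-4, O), Mul(-4, O, x)))
Add(Add(Mul(16670, Pow(-26445, -1)), Function('V')(138, -22)), 2485) = Add(Add(Mul(16670, Pow(-26445, -1)), Add(Mul(-736, -22), Mul(-4, 138), Mul(-4, 138, -22))), 2485) = Add(Add(Mul(16670, Rational(-1, 26445)), Add(16192, -552, 12144)), 2485) = Add(Add(Rational(-3334, 5289), 27784), 2485) = Add(Rational(146946242, 5289), 2485) = Rational(160089407, 5289)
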